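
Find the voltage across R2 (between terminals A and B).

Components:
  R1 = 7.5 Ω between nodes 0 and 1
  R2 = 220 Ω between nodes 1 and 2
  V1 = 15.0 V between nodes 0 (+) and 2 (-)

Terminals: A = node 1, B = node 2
R1 and R2 are in series across V1 (node 0 → node 1 → node 2), and the output A–B is taken across R2, so this is a voltage divider.
Series current: I = V1/(R1 + R2) = 15/(7.5 + 220) = 15/227.5 = 0.06593 A
V_R2 = I × R2 = V1 × R2/(R1 + R2) = 15 × 220/227.5 = 14.51 V

Final answer: 14.51 V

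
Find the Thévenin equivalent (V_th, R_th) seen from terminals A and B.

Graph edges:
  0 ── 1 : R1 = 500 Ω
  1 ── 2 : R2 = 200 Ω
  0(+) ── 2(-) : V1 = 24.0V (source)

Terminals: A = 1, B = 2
Step 1 — V_th is the open-circuit voltage V_A - V_B (nothing connected across the terminals).
Nodal analysis, taking node 2 as the 0 V reference.
Source V1 fixes V_0 = 24 V.
KCL at each unknown node (sum of currents leaving = 0; resistances in Ω):
  Node 1: (V_1 - 24)/500 + (V_1 - 0)/200 = 0
Collecting terms: 0.007 × V_1 = 0.048  =>  V_1 = 6.857 V
V_th = V_1 - V_2 = 6.857 - 0 = 6.857 V
Step 2 — R_th: zero the source — replace V1 by a short circuit (node 2 merges into node 0) — and find the resistance seen between A (node 1) and B (node 0).
Reduce the network between node 1 (A) and node 0 (B) by series/parallel combination:
  Rp1 = R1 ‖ R2 (parallel, both between nodes 0 and 1) = 1/(1/500 + 1/200) = 142.9 Ω
R_th = 142.9 Ω

Final answer: V_th = 6.857 V, R_th = 142.9 Ω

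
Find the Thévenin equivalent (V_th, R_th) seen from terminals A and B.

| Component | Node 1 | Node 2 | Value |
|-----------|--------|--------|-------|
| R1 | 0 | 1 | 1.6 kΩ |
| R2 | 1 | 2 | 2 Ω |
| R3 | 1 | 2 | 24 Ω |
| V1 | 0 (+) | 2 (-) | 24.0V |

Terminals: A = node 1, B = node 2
Step 1 — V_th is the open-circuit voltage V_A - V_B (nothing connected across the terminals).
Nodal analysis, taking node 2 as the 0 V reference.
Source V1 fixes V_0 = 24 V.
KCL at each unknown node (sum of currents leaving = 0; resistances in Ω):
  Node 1: (V_1 - 24)/1600 + (V_1 - 0)/2 + (V_1 - 0)/24 = 0
Collecting terms: 0.5423 × V_1 = 0.015  =>  V_1 = 0.02766 V
V_th = V_1 - V_2 = 0.02766 - 0 = 0.02766 V
Step 2 — R_th: zero the source — replace V1 by a short circuit (node 2 merges into node 0) — and find the resistance seen between A (node 1) and B (node 0).
Reduce the network between node 1 (A) and node 0 (B) by series/parallel combination:
  Rp1 = R1 ‖ R2 ‖ R3 (parallel, all between nodes 0 and 1) = 1/(1/1600 + 1/2 + 1/24) = 1.844 Ω
R_th = 1.844 Ω

Final answer: V_th = 0.02766 V, R_th = 1.844 Ω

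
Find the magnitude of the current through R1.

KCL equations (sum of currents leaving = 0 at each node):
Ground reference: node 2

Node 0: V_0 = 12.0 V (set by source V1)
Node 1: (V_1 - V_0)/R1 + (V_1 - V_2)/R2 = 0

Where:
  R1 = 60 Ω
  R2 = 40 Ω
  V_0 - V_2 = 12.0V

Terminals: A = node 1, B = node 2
Nodal analysis, taking node 2 as the 0 V reference.
Source V1 fixes V_0 = 12 V.
KCL at each unknown node (sum of currents leaving = 0; resistances in Ω):
  Node 1: (V_1 - 12)/60 + (V_1 - 0)/40 = 0
Collecting terms: 0.04167 × V_1 = 0.2  =>  V_1 = 4.8 V
I_R1 = (V_0 - V_1)/R1 = (12 - 4.8)/60 = 0.12 A
|I_R1| = 0.12 A

Final answer: |I_R1| = 0.12 A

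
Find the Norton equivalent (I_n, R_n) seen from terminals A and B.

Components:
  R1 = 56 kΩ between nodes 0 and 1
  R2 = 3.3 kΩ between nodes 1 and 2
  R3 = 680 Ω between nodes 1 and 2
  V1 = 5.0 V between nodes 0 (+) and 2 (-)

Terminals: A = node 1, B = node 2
Find the Thévenin equivalent first; then I_n = V_th/R_th and R_n = R_th.
Step 1 — V_th is the open-circuit voltage V_A - V_B (nothing connected across the terminals).
Nodal analysis, taking node 2 as the 0 V reference.
Source V1 fixes V_0 = 5 V.
KCL at each unknown node (sum of currents leaving = 0; resistances in Ω):
  Node 1: (V_1 - 5)/56000 + (V_1 - 0)/3300 + (V_1 - 0)/680 = 0
Collecting terms: 0.001791 × V_1 = 0.00008929  =>  V_1 = 0.04984 V
V_th = V_1 - V_2 = 0.04984 - 0 = 0.04984 V
Step 2 — R_th: zero the source — replace V1 by a short circuit (node 2 merges into node 0) — and find the resistance seen between A (node 1) and B (node 0).
Reduce the network between node 1 (A) and node 0 (B) by series/parallel combination:
  Rp1 = R1 ‖ R2 ‖ R3 (parallel, all between nodes 0 and 1) = 1/(1/56000 + 1/3300 + 1/680) = 558.2 Ω
R_th = 558.2 Ω
I_n = V_th/R_th = 0.04984/558.2 = 0.00008929 A, and R_n = R_th = 558.2 Ω

Final answer: I_n = 8.929e-05 A, R_n = 558.2 Ω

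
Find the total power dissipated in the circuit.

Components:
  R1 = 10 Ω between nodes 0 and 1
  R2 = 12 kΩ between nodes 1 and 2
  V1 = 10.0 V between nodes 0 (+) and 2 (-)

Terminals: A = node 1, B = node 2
Nodal analysis, taking node 2 as the 0 V reference.
Source V1 fixes V_0 = 10 V.
KCL at each unknown node (sum of currents leaving = 0; resistances in Ω):
  Node 1: (V_1 - 10)/10 + (V_1 - 0)/12000 = 0
Collecting terms: 0.1001 × V_1 = 1  =>  V_1 = 9.992 V
Power in each resistor, P = (ΔV)²/R:
  P_R1 = (10 - 9.992)²/10 = 0.000006933 W
  P_R2 = (9.992 - 0)²/12000 = 0.008319 W
P_total = P_R1 + P_R2 = 0.008326 W

Final answer: 0.008326 W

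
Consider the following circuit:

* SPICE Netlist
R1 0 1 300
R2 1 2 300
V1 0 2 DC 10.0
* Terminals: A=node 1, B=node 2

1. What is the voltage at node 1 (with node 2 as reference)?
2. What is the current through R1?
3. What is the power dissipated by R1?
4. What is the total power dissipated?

Nodal analysis, taking node 2 as the 0 V reference.
Source V1 fixes V_0 = 10 V.
KCL at each unknown node (sum of currents leaving = 0; resistances in Ω):
  Node 1: (V_1 - 10)/300 + (V_1 - 0)/300 = 0
Collecting terms: 0.006667 × V_1 = 0.03333  =>  V_1 = 5 V
Part 1:
  Read off the nodal solution: V_1 = 5 V
Part 2:
  I_R1 = (V_0 - V_1)/R1 = (10 - 5)/300 = 0.01667 A
  Magnitude: I_R1 = 0.01667 A
Part 3:
  I_R1 = (V_0 - V_1)/R1 = (10 - 5)/300 = 0.01667 A
  P_R1 = I_R1² × R1 = (0.01667)² × 300 = 0.08333 W
Part 4:
  Power in each resistor, P = (ΔV)²/R:
    P_R1 = (10 - 5)²/300 = 0.08333 W
    P_R2 = (5 - 0)²/300 = 0.08333 W
  P_total = P_R1 + P_R2 = 0.1667 W

Final answers:
1. V_1 = 5 V
2. I_R1 = 0.01667 A
3. P_R1 = 0.08333 W
4. P_total = 0.1667 W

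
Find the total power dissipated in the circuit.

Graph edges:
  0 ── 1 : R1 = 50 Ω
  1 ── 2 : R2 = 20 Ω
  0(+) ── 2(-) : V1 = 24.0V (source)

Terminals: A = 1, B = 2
Nodal analysis, taking node 2 as the 0 V reference.
Source V1 fixes V_0 = 24 V.
KCL at each unknown node (sum of currents leaving = 0; resistances in Ω):
  Node 1: (V_1 - 24)/50 + (V_1 - 0)/20 = 0
Collecting terms: 0.07 × V_1 = 0.48  =>  V_1 = 6.857 V
Power in each resistor, P = (ΔV)²/R:
  P_R1 = (24 - 6.857)²/50 = 5.878 W
  P_R2 = (6.857 - 0)²/20 = 2.351 W
P_total = P_R1 + P_R2 = 8.229 W

Final answer: 8.229 W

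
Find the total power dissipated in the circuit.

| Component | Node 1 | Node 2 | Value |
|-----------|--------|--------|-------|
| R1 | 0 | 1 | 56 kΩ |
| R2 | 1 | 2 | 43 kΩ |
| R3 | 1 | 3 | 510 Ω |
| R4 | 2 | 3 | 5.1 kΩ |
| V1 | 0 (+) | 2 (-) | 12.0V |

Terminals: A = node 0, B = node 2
Nodal analysis, taking node 2 as the 0 V reference.
Source V1 fixes V_0 = 12 V.
KCL at each unknown node (sum of currents leaving = 0; resistances in Ω):
  Node 1: (V_1 - 12)/56000 + (V_1 - 0)/43000 + (V_1 - V_3)/510 = 0
  Node 3: (V_3 - V_1)/510 + (V_3 - 0)/5100 = 0
Collecting terms (coefficients in siemens):
  0.002002·V_1 - 0.001961·V_3 = 0.0002143
  0.002157·V_3 - 0.001961·V_1 = 0
Determinant D = (0.002002)(0.002157) - (-0.001961)(-0.001961) = 0.0000004731
V_1 = [(0.0002143)(0.002157) - (-0.001961)(0)]/D = 0.9768 V
V_3 = [(0.002002)(0) - (0.0002143)(-0.001961)]/D = 0.888 V
Power in each resistor, P = (ΔV)²/R:
  P_R1 = (12 - 0.9768)²/56000 = 0.00217 W
  P_R2 = (0.9768 - 0)²/43000 = 0.00002219 W
  P_R3 = (0.9768 - 0.888)²/510 = 0.00001546 W
  P_R4 = (0 - 0.888)²/5100 = 0.0001546 W
P_total = P_R1 + P_R2 + P_R3 + P_R4 = 0.002362 W

Final answer: 0.002362 W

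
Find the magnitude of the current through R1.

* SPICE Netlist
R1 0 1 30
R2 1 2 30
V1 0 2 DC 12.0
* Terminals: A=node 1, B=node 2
Nodal analysis, taking node 2 as the 0 V reference.
Source V1 fixes V_0 = 12 V.
KCL at each unknown node (sum of currents leaving = 0; resistances in Ω):
  Node 1: (V_1 - 12)/30 + (V_1 - 0)/30 = 0
Collecting terms: 0.06667 × V_1 = 0.4  =>  V_1 = 6 V
I_R1 = (V_0 - V_1)/R1 = (12 - 6)/30 = 0.2 A
|I_R1| = 0.2 A

Final answer: |I_R1| = 0.2 A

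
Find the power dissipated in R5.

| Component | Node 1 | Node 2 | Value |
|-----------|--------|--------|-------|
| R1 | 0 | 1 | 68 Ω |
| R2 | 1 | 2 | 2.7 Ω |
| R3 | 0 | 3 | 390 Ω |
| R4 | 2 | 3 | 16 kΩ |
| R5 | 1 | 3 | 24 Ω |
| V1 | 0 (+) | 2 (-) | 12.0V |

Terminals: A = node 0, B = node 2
Nodal analysis, taking node 2 as the 0 V reference.
Source V1 fixes V_0 = 12 V.
KCL at each unknown node (sum of currents leaving = 0; resistances in Ω):
  Node 1: (V_1 - 12)/68 + (V_1 - 0)/2.7 + (V_1 - V_3)/24 = 0
  Node 3: (V_3 - 12)/390 + (V_3 - 0)/16000 + (V_3 - V_1)/24 = 0
Collecting terms (coefficients in siemens):
  0.4267·V_1 - 0.04167·V_3 = 0.1765
  0.04429·V_3 - 0.04167·V_1 = 0.03077
Determinant D = (0.4267)(0.04429) - (-0.04167)(-0.04167) = 0.01717
V_1 = [(0.1765)(0.04429) - (-0.04167)(0.03077)]/D = 0.53 V
V_3 = [(0.4267)(0.03077) - (0.1765)(-0.04167)]/D = 1.193 V
I_R5 = (V_1 - V_3)/R5 = (0.53 - 1.193)/24 = -0.02763 A
P_R5 = I_R5² × R5 = (-0.02763)² × 24 = 0.01833 W

Final answer: 0.01833 W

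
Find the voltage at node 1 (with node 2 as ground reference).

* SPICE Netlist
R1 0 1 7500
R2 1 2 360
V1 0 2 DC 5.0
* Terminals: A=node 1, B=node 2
Nodal analysis, taking node 2 as the 0 V reference.
Source V1 fixes V_0 = 5 V.
KCL at each unknown node (sum of currents leaving = 0; resistances in Ω):
  Node 1: (V_1 - 5)/7500 + (V_1 - 0)/360 = 0
Collecting terms: 0.002911 × V_1 = 0.0006667  =>  V_1 = 0.229 V
The requested potential is V_1 = 0.229 V.

Final answer: V_1 = 0.229 V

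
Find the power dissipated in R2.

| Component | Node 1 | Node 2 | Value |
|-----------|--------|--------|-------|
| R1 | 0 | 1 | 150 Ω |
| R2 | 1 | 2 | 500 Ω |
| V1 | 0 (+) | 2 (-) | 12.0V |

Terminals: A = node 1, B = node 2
Nodal analysis, taking node 2 as the 0 V reference.
Source V1 fixes V_0 = 12 V.
KCL at each unknown node (sum of currents leaving = 0; resistances in Ω):
  Node 1: (V_1 - 12)/150 + (V_1 - 0)/500 = 0
Collecting terms: 0.008667 × V_1 = 0.08  =>  V_1 = 9.231 V
I_R2 = (V_1 - V_2)/R2 = (9.231 - 0)/500 = 0.01846 A
P_R2 = I_R2² × R2 = (0.01846)² × 500 = 0.1704 W

Final answer: 0.1704 W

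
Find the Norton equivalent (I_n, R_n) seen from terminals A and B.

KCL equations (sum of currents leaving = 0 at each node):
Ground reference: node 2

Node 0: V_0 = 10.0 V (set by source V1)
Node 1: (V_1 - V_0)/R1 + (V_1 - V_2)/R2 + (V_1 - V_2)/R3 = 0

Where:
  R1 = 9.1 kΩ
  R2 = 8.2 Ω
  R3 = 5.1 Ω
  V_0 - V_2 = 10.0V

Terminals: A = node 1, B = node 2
Find the Thévenin equivalent first; then I_n = V_th/R_th and R_n = R_th.
Step 1 — V_th is the open-circuit voltage V_A - V_B (nothing connected across the terminals).
Nodal analysis, taking node 2 as the 0 V reference.
Source V1 fixes V_0 = 10 V.
KCL at each unknown node (sum of currents leaving = 0; resistances in Ω):
  Node 1: (V_1 - 10)/9100 + (V_1 - 0)/8.2 + (V_1 - 0)/5.1 = 0
Collecting terms: 0.3181 × V_1 = 0.001099  =>  V_1 = 0.003454 V
V_th = V_1 - V_2 = 0.003454 - 0 = 0.003454 V
Step 2 — R_th: zero the source — replace V1 by a short circuit (node 2 merges into node 0) — and find the resistance seen between A (node 1) and B (node 0).
Reduce the network between node 1 (A) and node 0 (B) by series/parallel combination:
  Rp1 = R1 ‖ R2 ‖ R3 (parallel, all between nodes 0 and 1) = 1/(1/9100 + 1/8.2 + 1/5.1) = 3.143 Ω
R_th = 3.143 Ω
I_n = V_th/R_th = 0.003454/3.143 = 0.001099 A, and R_n = R_th = 3.143 Ω

Final answer: I_n = 0.001099 A, R_n = 3.143 Ω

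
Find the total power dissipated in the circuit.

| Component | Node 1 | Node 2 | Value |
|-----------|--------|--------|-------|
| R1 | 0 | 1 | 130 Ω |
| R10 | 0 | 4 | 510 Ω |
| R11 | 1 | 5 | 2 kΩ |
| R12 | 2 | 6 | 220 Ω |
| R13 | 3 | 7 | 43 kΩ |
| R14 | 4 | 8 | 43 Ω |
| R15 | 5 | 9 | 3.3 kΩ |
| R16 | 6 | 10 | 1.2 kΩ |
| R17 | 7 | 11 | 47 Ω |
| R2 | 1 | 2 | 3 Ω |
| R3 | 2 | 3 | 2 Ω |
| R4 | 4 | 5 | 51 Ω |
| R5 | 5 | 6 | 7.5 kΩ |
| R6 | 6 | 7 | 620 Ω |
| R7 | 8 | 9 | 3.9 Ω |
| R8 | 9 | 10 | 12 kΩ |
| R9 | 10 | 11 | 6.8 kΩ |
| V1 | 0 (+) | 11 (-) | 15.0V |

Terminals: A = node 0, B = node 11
Nodal analysis, taking node 11 as the 0 V reference.
Source V1 fixes V_0 = 15 V.
KCL at each unknown node (sum of currents leaving = 0; resistances in Ω):
  Node 1: (V_1 - 15)/130 + (V_1 - V_2)/3 + (V_1 - V_5)/2000 = 0
  Node 2: (V_2 - V_1)/3 + (V_2 - V_3)/2 + (V_2 - V_6)/220 = 0
  Node 3: (V_3 - V_2)/2 + (V_3 - V_7)/43000 = 0
  Node 4: (V_4 - V_5)/51 + (V_4 - 15)/510 + (V_4 - V_8)/43 = 0
  Node 5: (V_5 - V_4)/51 + (V_5 - V_6)/7500 + (V_5 - V_1)/2000 + (V_5 - V_9)/3300 = 0
  Node 6: (V_6 - V_5)/7500 + (V_6 - V_7)/620 + (V_6 - V_2)/220 + (V_6 - V_10)/1200 = 0
  Node 7: (V_7 - V_6)/620 + (V_7 - V_3)/43000 + (V_7 - 0)/47 = 0
  Node 8: (V_8 - V_9)/3.9 + (V_8 - V_4)/43 = 0
  Node 9: (V_9 - V_8)/3.9 + (V_9 - V_10)/12000 + (V_9 - V_5)/3300 = 0
  Node 10: (V_10 - V_9)/12000 + (V_10 - 0)/6800 + (V_10 - V_6)/1200 = 0
Collecting terms (coefficients in siemens):
  0.3415·V_1 - 0.3333·V_2 - 0.0005·V_5 = 0.1154
  0.8379·V_2 - 0.3333·V_1 - 0.5·V_3 - 0.004545·V_6 = 0
  0.5·V_3 - 0.5·V_2 - 0.00002326·V_7 = 0
  0.04482·V_4 - 0.01961·V_5 - 0.02326·V_8 = 0.02941
  0.02054·V_5 - 0.0005·V_1 - 0.01961·V_4 - 0.0001333·V_6 - 0.000303·V_9 = 0
  0.007125·V_6 - 0.004545·V_2 - 0.0001333·V_5 - 0.001613·V_7 - 0.0008333·V_10 = 0
  0.02291·V_7 - 0.00002326·V_3 - 0.001613·V_6 = 0
  0.2797·V_8 - 0.02326·V_4 - 0.2564·V_9 = 0
  0.2568·V_9 - 0.000303·V_5 - 0.2564·V_8 - 0.00008333·V_10 = 0
  0.001064·V_10 - 0.0008333·V_6 - 0.00008333·V_9 = 0
Solving these 10 simultaneous equations (Gaussian elimination) gives:
  V_1 = 13.1 V, V_2 = 13.05 V, V_3 = 13.05 V, V_4 = 14.2 V
  V_5 = 14.15 V, V_6 = 9.774 V, V_7 = 0.7013 V, V_8 = 14.18 V
  V_9 = 14.18 V, V_10 = 8.768 V
Power in each resistor, P = (ΔV)²/R:
  P_R1 = (15 - 13.1)²/130 = 0.0279 W
  P_R2 = (13.1 - 13.05)²/3 = 0.000691 W
  P_R3 = (13.05 - 13.05)²/2 = 0.0000001649 W
  P_R4 = (14.2 - 14.15)²/51 = 0.0000616 W
  P_R5 = (14.15 - 9.774)²/7500 = 0.002551 W
  P_R6 = (9.774 - 0.7013)²/620 = 0.1328 W
  P_R7 = (14.18 - 14.18)²/3.9 = 0.000000831 W
  P_R8 = (14.18 - 8.768)²/12000 = 0.002443 W
  P_R9 = (8.768 - 0)²/6800 = 0.01131 W
  P_R10 = (15 - 14.2)²/510 = 0.001242 W
  P_R11 = (13.1 - 14.15)²/2000 = 0.0005539 W
  P_R12 = (13.05 - 9.774)²/220 = 0.04877 W
  P_R13 = (13.05 - 0.7013)²/43000 = 0.003546 W
  P_R14 = (14.2 - 14.18)²/43 = 0.000009162 W
  P_R15 = (14.15 - 14.18)²/3300 = 0.0000003586 W
  P_R16 = (9.774 - 8.768)²/1200 = 0.0008433 W
  P_R17 = (0.7013 - 0)²/47 = 0.01046 W
P_total = P_R1 + P_R2 + P_R3 + P_R4 + P_R5 + P_R6 + P_R7 + P_R8 + P_R9 + P_R10 + P_R11 + P_R12 + P_R13 + P_R14 + P_R15 + P_R16 + P_R17 = 0.2432 W

Final answer: 0.2432 W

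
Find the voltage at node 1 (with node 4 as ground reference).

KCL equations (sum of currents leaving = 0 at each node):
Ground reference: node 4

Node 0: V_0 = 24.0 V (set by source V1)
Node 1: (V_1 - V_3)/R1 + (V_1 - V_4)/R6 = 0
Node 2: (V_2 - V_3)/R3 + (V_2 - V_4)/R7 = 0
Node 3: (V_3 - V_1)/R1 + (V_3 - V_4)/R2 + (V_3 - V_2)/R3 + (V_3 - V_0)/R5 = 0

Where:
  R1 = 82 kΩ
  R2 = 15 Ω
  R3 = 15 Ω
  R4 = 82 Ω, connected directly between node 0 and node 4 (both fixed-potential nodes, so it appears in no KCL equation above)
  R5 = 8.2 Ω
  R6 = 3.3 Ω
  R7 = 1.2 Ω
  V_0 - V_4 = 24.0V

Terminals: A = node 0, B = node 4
Nodal analysis, taking node 4 as the 0 V reference.
Source V1 fixes V_0 = 24 V.
KCL at each unknown node (sum of currents leaving = 0; resistances in Ω):
  Node 1: (V_1 - V_3)/82000 + (V_1 - 0)/3.3 = 0
  Node 2: (V_2 - V_3)/15 + (V_2 - 0)/1.2 = 0
  Node 3: (V_3 - V_1)/82000 + (V_3 - 0)/15 + (V_3 - V_2)/15 + (V_3 - 24)/8.2 = 0
Collecting terms (coefficients in siemens):
  0.303·V_1 - 0.0000122·V_3 = 0
  0.9·V_2 - 0.06667·V_3 = 0
  0.2553·V_3 - 0.0000122·V_1 - 0.06667·V_2 = 2.927
Solving these 3 simultaneous equations (Gaussian elimination) gives:
  V_1 = 0.0004705 V, V_2 = 0.866 V, V_3 = 11.69 V
The requested potential is V_1 = 0.0004705 V.

Final answer: V_1 = 0.0004705 V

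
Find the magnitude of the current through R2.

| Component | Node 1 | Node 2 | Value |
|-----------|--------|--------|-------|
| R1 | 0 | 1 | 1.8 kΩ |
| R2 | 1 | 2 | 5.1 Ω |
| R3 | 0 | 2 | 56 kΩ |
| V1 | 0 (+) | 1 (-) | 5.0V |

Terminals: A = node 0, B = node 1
Nodal analysis, taking node 1 as the 0 V reference.
Source V1 fixes V_0 = 5 V.
KCL at each unknown node (sum of currents leaving = 0; resistances in Ω):
  Node 2: (V_2 - 0)/5.1 + (V_2 - 5)/56000 = 0
Collecting terms: 0.1961 × V_2 = 0.00008929  =>  V_2 = 0.0004553 V
I_R2 = (V_1 - V_2)/R2 = (0 - 0.0004553)/5.1 = -0.00008928 A
|I_R2| = 0.00008928 A

Final answer: |I_R2| = 8.928e-05 A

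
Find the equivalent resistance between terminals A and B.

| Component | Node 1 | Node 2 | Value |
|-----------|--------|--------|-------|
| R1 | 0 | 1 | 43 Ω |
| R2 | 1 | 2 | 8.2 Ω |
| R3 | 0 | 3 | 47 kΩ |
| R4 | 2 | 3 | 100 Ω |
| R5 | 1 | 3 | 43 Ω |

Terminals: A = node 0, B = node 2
The network is not a plain series/parallel combination. Inject a 1 A test current into terminal A (node 0) and return it from terminal B (node 2); then R_eq = V_A / (1 A).
Nodal analysis, taking node 2 as the 0 V reference.
Current source I_test pushes 1 A into node 0 and draws it out of node 2.
KCL at each unknown node (sum of currents leaving = 0; resistances in Ω):
  Node 0: (V_0 - V_1)/43 + (V_0 - V_3)/47000 - 1 = 0
  Node 1: (V_1 - V_0)/43 + (V_1 - 0)/8.2 + (V_1 - V_3)/43 = 0
  Node 3: (V_3 - V_0)/47000 + (V_3 - V_1)/43 + (V_3 - 0)/100 = 0
Collecting terms (coefficients in siemens):
  0.02328·V_0 - 0.02326·V_1 - 0.00002128·V_3 = 1
  0.1685·V_1 - 0.02326·V_0 - 0.02326·V_3 = 0
  0.03328·V_3 - 0.00002128·V_0 - 0.02326·V_1 = 0
Solving these 3 simultaneous equations (Gaussian elimination) gives:
  V_0 = 50.71 V, V_1 = 7.753 V, V_3 = 5.451 V
R_eq = V_0 / 1 A = 50.71 Ω

Final answer: 50.71 Ω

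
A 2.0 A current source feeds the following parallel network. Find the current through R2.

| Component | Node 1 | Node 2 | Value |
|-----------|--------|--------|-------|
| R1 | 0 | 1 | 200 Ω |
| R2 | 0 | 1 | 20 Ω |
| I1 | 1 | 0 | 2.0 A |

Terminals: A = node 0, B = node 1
All resistors sit directly between nodes 0 and 1, so they are in parallel and share one voltage V; the full source current 2 A splits among them.
1/R_par = 1/200 + 1/20 = 0.055 S  =>  R_par = 18.18 Ω
V = I × R_par = 2 × 18.18 = 36.36 V
I_R2 = V/R2 = 36.36/20 = 1.818 A

Final answer: 1.818 A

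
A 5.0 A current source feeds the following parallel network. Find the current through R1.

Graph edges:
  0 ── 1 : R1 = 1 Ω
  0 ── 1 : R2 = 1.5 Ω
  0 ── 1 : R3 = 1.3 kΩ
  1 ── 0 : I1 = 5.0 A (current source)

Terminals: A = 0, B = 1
All resistors sit directly between nodes 0 and 1, so they are in parallel and share one voltage V; the full source current 5 A splits among them.
1/R_par = 1/1 + 1/1.5 + 1/1300 = 1.667 S  =>  R_par = 0.5997 Ω
V = I × R_par = 5 × 0.5997 = 2.999 V
I_R1 = V/R1 = 2.999/1 = 2.999 A

Final answer: 2.999 A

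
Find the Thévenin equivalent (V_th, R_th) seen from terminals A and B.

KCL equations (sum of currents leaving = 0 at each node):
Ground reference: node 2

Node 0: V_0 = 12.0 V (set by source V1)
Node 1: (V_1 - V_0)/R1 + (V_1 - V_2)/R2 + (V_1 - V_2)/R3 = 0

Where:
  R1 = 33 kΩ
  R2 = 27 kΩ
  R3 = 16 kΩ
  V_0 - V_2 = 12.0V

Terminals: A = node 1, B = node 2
Step 1 — V_th is the open-circuit voltage V_A - V_B (nothing connected across the terminals).
Nodal analysis, taking node 2 as the 0 V reference.
Source V1 fixes V_0 = 12 V.
KCL at each unknown node (sum of currents leaving = 0; resistances in Ω):
  Node 1: (V_1 - 12)/33000 + (V_1 - 0)/27000 + (V_1 - 0)/16000 = 0
Collecting terms: 0.0001298 × V_1 = 0.0003636  =>  V_1 = 2.801 V
V_th = V_1 - V_2 = 2.801 - 0 = 2.801 V
Step 2 — R_th: zero the source — replace V1 by a short circuit (node 2 merges into node 0) — and find the resistance seen between A (node 1) and B (node 0).
Reduce the network between node 1 (A) and node 0 (B) by series/parallel combination:
  Rp1 = R1 ‖ R2 ‖ R3 (parallel, all between nodes 0 and 1) = 1/(1/33000 + 1/27000 + 1/16000) = 7702 Ω
R_th = 7.702 kΩ

Final answer: V_th = 2.801 V, R_th = 7.702 kΩ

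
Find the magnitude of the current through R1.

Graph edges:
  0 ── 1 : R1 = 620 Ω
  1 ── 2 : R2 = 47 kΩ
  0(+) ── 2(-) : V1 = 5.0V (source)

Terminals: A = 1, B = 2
Nodal analysis, taking node 2 as the 0 V reference.
Source V1 fixes V_0 = 5 V.
KCL at each unknown node (sum of currents leaving = 0; resistances in Ω):
  Node 1: (V_1 - 5)/620 + (V_1 - 0)/47000 = 0
Collecting terms: 0.001634 × V_1 = 0.008065  =>  V_1 = 4.935 V
I_R1 = (V_0 - V_1)/R1 = (5 - 4.935)/620 = 0.000105 A
|I_R1| = 0.000105 A

Final answer: |I_R1| = 0.000105 A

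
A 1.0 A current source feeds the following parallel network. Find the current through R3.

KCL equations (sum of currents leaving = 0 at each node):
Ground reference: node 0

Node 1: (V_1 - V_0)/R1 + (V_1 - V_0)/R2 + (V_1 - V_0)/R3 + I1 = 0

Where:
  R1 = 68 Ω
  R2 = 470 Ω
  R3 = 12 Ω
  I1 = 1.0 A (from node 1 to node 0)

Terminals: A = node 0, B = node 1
All resistors sit directly between nodes 0 and 1, so they are in parallel and share one voltage V; the full source current 1 A splits among them.
1/R_par = 1/68 + 1/470 + 1/12 = 0.1002 S  =>  R_par = 9.983 Ω
V = I × R_par = 1 × 9.983 = 9.983 V
I_R3 = V/R3 = 9.983/12 = 0.8319 A

Final answer: 0.8319 A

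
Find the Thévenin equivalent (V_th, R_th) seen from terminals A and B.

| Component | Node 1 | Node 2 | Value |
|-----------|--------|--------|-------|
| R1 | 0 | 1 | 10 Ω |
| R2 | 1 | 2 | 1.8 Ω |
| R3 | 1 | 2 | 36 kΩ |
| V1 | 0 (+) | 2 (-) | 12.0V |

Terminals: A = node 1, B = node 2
Step 1 — V_th is the open-circuit voltage V_A - V_B (nothing connected across the terminals).
Nodal analysis, taking node 2 as the 0 V reference.
Source V1 fixes V_0 = 12 V.
KCL at each unknown node (sum of currents leaving = 0; resistances in Ω):
  Node 1: (V_1 - 12)/10 + (V_1 - 0)/1.8 + (V_1 - 0)/36000 = 0
Collecting terms: 0.6556 × V_1 = 1.2  =>  V_1 = 1.83 V
V_th = V_1 - V_2 = 1.83 - 0 = 1.83 V
Step 2 — R_th: zero the source — replace V1 by a short circuit (node 2 merges into node 0) — and find the resistance seen between A (node 1) and B (node 0).
Reduce the network between node 1 (A) and node 0 (B) by series/parallel combination:
  Rp1 = R1 ‖ R2 ‖ R3 (parallel, all between nodes 0 and 1) = 1/(1/10 + 1/1.8 + 1/36000) = 1.525 Ω
R_th = 1.525 Ω

Final answer: V_th = 1.83 V, R_th = 1.525 Ω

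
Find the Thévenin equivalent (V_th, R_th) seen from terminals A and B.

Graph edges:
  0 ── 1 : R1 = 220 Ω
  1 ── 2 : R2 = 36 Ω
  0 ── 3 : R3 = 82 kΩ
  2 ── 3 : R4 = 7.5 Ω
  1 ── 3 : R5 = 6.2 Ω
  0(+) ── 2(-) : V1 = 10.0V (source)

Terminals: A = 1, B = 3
Step 1 — V_th is the open-circuit voltage V_A - V_B (nothing connected across the terminals).
Nodal analysis, taking node 2 as the 0 V reference.
Source V1 fixes V_0 = 10 V.
KCL at each unknown node (sum of currents leaving = 0; resistances in Ω):
  Node 1: (V_1 - 10)/220 + (V_1 - 0)/36 + (V_1 - V_3)/6.2 = 0
  Node 3: (V_3 - 10)/82000 + (V_3 - 0)/7.5 + (V_3 - V_1)/6.2 = 0
Collecting terms (coefficients in siemens):
  0.1936·V_1 - 0.1613·V_3 = 0.04545
  0.2946·V_3 - 0.1613·V_1 = 0.000122
Determinant D = (0.1936)(0.2946) - (-0.1613)(-0.1613) = 0.03103
V_1 = [(0.04545)(0.2946) - (-0.1613)(0.000122)]/D = 0.4322 V
V_3 = [(0.1936)(0.000122) - (0.04545)(-0.1613)]/D = 0.237 V
V_th = V_1 - V_3 = 0.4322 - 0.237 = 0.1952 V
Step 2 — R_th: zero the source — replace V1 by a short circuit (node 2 merges into node 0) — and find the resistance seen between A (node 1) and B (node 3).
Reduce the network between node 1 (A) and node 3 (B) by series/parallel combination:
  Rp1 = R1 ‖ R2 (parallel, both between nodes 0 and 1) = 1/(1/220 + 1/36) = 30.94 Ω
  Rp2 = R3 ‖ R4 (parallel, both between nodes 0 and 3) = 1/(1/82000 + 1/7.5) = 7.499 Ω
  Rs1 = Rp1 + Rp2 (series, joined only at node 0) = 30.94 + 7.499 = 38.44 Ω
  Rp3 = R5 ‖ Rs1 (parallel, both between nodes 1 and 3) = 1/(1/6.2 + 1/38.44) = 5.339 Ω
R_th = 5.339 Ω

Final answer: V_th = 0.1952 V, R_th = 5.339 Ω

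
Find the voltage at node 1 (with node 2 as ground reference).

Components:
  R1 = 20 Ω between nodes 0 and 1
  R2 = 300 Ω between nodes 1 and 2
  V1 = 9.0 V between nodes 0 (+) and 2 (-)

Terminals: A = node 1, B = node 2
Nodal analysis, taking node 2 as the 0 V reference.
Source V1 fixes V_0 = 9 V.
KCL at each unknown node (sum of currents leaving = 0; resistances in Ω):
  Node 1: (V_1 - 9)/20 + (V_1 - 0)/300 = 0
Collecting terms: 0.05333 × V_1 = 0.45  =>  V_1 = 8.438 V
The requested potential is V_1 = 8.438 V.

Final answer: V_1 = 8.438 V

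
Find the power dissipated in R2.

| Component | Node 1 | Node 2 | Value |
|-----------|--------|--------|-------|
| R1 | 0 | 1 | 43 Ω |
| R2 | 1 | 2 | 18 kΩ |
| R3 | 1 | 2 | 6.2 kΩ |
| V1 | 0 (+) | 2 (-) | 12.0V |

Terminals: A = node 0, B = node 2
Nodal analysis, taking node 2 as the 0 V reference.
Source V1 fixes V_0 = 12 V.
KCL at each unknown node (sum of currents leaving = 0; resistances in Ω):
  Node 1: (V_1 - 12)/43 + (V_1 - 0)/18000 + (V_1 - 0)/6200 = 0
Collecting terms: 0.02347 × V_1 = 0.2791  =>  V_1 = 11.89 V
I_R2 = (V_1 - V_2)/R2 = (11.89 - 0)/18000 = 0.0006605 A
P_R2 = I_R2² × R2 = (0.0006605)² × 18000 = 0.007853 W

Final answer: 0.007853 W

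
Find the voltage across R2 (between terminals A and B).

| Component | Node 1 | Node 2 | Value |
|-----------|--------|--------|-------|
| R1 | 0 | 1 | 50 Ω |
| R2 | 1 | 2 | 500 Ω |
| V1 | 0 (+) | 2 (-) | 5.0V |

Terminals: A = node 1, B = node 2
R1 and R2 are in series across V1 (node 0 → node 1 → node 2), and the output A–B is taken across R2, so this is a voltage divider.
Series current: I = V1/(R1 + R2) = 5/(50 + 500) = 5/550 = 0.009091 A
V_R2 = I × R2 = V1 × R2/(R1 + R2) = 5 × 500/550 = 4.545 V

Final answer: 4.545 V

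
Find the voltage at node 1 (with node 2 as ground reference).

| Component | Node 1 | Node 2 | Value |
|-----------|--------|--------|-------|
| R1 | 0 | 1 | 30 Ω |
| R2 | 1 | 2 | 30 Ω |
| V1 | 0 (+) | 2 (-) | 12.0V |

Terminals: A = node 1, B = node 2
Nodal analysis, taking node 2 as the 0 V reference.
Source V1 fixes V_0 = 12 V.
KCL at each unknown node (sum of currents leaving = 0; resistances in Ω):
  Node 1: (V_1 - 12)/30 + (V_1 - 0)/30 = 0
Collecting terms: 0.06667 × V_1 = 0.4  =>  V_1 = 6 V
The requested potential is V_1 = 6 V.

Final answer: V_1 = 6 V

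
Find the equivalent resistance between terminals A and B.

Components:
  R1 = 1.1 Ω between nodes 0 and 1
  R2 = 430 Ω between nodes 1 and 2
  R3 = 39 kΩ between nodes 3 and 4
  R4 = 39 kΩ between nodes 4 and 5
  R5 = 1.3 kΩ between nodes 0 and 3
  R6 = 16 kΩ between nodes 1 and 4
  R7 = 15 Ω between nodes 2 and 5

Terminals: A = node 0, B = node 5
The network is not a plain series/parallel combination. Inject a 1 A test current into terminal A (node 0) and return it from terminal B (node 5); then R_eq = V_A / (1 A).
Nodal analysis, taking node 5 as the 0 V reference.
Current source I_test pushes 1 A into node 0 and draws it out of node 5.
KCL at each unknown node (sum of currents leaving = 0; resistances in Ω):
  Node 0: (V_0 - V_1)/1.1 + (V_0 - V_3)/1300 - 1 = 0
  Node 1: (V_1 - V_0)/1.1 + (V_1 - V_2)/430 + (V_1 - V_4)/16000 = 0
  Node 2: (V_2 - V_1)/430 + (V_2 - 0)/15 = 0
  Node 3: (V_3 - V_0)/1300 + (V_3 - V_4)/39000 = 0
  Node 4: (V_4 - V_1)/16000 + (V_4 - V_3)/39000 + (V_4 - 0)/39000 = 0
Collecting terms (coefficients in siemens):
  0.9099·V_0 - 0.9091·V_1 - 0.0007692·V_3 = 1
  0.9115·V_1 - 0.9091·V_0 - 0.002326·V_2 - 0.0000625·V_4 = 0
  0.06899·V_2 - 0.002326·V_1 = 0
  0.0007949·V_3 - 0.0007692·V_0 - 0.00002564·V_4 = 0
  0.0001138·V_4 - 0.0000625·V_1 - 0.00002564·V_3 = 0
Solving these 5 simultaneous equations (Gaussian elimination) gives:
  V_0 = 442.2 V, V_1 = 441.1 V, V_2 = 14.87 V, V_3 = 438.9 V
  V_4 = 341.2 V
R_eq = V_0 / 1 A = 442.2 Ω

Final answer: 442.2 Ω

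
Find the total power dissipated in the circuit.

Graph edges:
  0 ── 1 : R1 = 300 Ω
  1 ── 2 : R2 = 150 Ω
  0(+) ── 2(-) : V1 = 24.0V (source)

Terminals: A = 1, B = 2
Nodal analysis, taking node 2 as the 0 V reference.
Source V1 fixes V_0 = 24 V.
KCL at each unknown node (sum of currents leaving = 0; resistances in Ω):
  Node 1: (V_1 - 24)/300 + (V_1 - 0)/150 = 0
Collecting terms: 0.01 × V_1 = 0.08  =>  V_1 = 8 V
Power in each resistor, P = (ΔV)²/R:
  P_R1 = (24 - 8)²/300 = 0.8533 W
  P_R2 = (8 - 0)²/150 = 0.4267 W
P_total = P_R1 + P_R2 = 1.28 W

Final answer: 1.28 W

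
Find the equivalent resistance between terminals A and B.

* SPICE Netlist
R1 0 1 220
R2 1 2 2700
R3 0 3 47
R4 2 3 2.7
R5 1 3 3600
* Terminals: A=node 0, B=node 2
The network is not a plain series/parallel combination. Inject a 1 A test current into terminal A (node 0) and return it from terminal B (node 2); then R_eq = V_A / (1 A).
Nodal analysis, taking node 2 as the 0 V reference.
Current source I_test pushes 1 A into node 0 and draws it out of node 2.
KCL at each unknown node (sum of currents leaving = 0; resistances in Ω):
  Node 0: (V_0 - V_1)/220 + (V_0 - V_3)/47 - 1 = 0
  Node 1: (V_1 - V_0)/220 + (V_1 - 0)/2700 + (V_1 - V_3)/3600 = 0
  Node 3: (V_3 - V_0)/47 + (V_3 - V_1)/3600 + (V_3 - 0)/2.7 = 0
Collecting terms (coefficients in siemens):
  0.02582·V_0 - 0.004545·V_1 - 0.02128·V_3 = 1
  0.005194·V_1 - 0.004545·V_0 - 0.0002778·V_3 = 0
  0.3919·V_3 - 0.02128·V_0 - 0.0002778·V_1 = 0
Solving these 3 simultaneous equations (Gaussian elimination) gives:
  V_0 = 48.4 V, V_1 = 42.5 V, V_3 = 2.658 V
R_eq = V_0 / 1 A = 48.4 Ω

Final answer: 48.4 Ω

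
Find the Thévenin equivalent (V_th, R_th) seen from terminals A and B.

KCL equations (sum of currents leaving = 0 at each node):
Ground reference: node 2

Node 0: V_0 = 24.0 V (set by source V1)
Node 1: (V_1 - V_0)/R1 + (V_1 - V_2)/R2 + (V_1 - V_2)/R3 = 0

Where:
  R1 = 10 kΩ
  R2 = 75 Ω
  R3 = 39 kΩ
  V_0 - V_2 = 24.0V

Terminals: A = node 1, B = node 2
Step 1 — V_th is the open-circuit voltage V_A - V_B (nothing connected across the terminals).
Nodal analysis, taking node 2 as the 0 V reference.
Source V1 fixes V_0 = 24 V.
KCL at each unknown node (sum of currents leaving = 0; resistances in Ω):
  Node 1: (V_1 - 24)/10000 + (V_1 - 0)/75 + (V_1 - 0)/39000 = 0
Collecting terms: 0.01346 × V_1 = 0.0024  =>  V_1 = 0.1783 V
V_th = V_1 - V_2 = 0.1783 - 0 = 0.1783 V
Step 2 — R_th: zero the source — replace V1 by a short circuit (node 2 merges into node 0) — and find the resistance seen between A (node 1) and B (node 0).
Reduce the network between node 1 (A) and node 0 (B) by series/parallel combination:
  Rp1 = R1 ‖ R2 ‖ R3 (parallel, all between nodes 0 and 1) = 1/(1/10000 + 1/75 + 1/39000) = 74.3 Ω
R_th = 74.3 Ω

Final answer: V_th = 0.1783 V, R_th = 74.3 Ω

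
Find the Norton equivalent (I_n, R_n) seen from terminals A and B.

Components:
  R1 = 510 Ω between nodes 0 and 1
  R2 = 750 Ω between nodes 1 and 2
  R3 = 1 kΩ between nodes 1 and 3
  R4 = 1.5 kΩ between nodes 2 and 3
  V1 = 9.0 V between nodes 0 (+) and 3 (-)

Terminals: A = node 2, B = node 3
Find the Thévenin equivalent first; then I_n = V_th/R_th and R_n = R_th.
Step 1 — V_th is the open-circuit voltage V_A - V_B (nothing connected across the terminals).
Nodal analysis, taking node 3 as the 0 V reference.
Source V1 fixes V_0 = 9 V.
KCL at each unknown node (sum of currents leaving = 0; resistances in Ω):
  Node 1: (V_1 - 9)/510 + (V_1 - V_2)/750 + (V_1 - 0)/1000 = 0
  Node 2: (V_2 - V_1)/750 + (V_2 - 0)/1500 = 0
Collecting terms (coefficients in siemens):
  0.004294·V_1 - 0.001333·V_2 = 0.01765
  0.002·V_2 - 0.001333·V_1 = 0
Determinant D = (0.004294)(0.002) - (-0.001333)(-0.001333) = 0.00000681
V_1 = [(0.01765)(0.002) - (-0.001333)(0)]/D = 5.182 V
V_2 = [(0.004294)(0) - (0.01765)(-0.001333)]/D = 3.455 V
V_th = V_2 - V_3 = 3.455 - 0 = 3.455 V
Step 2 — R_th: zero the source — replace V1 by a short circuit (node 3 merges into node 0) — and find the resistance seen between A (node 2) and B (node 0).
Reduce the network between node 2 (A) and node 0 (B) by series/parallel combination:
  Rp1 = R1 ‖ R3 (parallel, both between nodes 0 and 1) = 1/(1/510 + 1/1000) = 337.7 Ω
  Rs1 = R2 + Rp1 (series, joined only at node 1) = 750 + 337.7 = 1088 Ω
  Rp2 = R4 ‖ Rs1 (parallel, both between nodes 0 and 2) = 1/(1/1500 + 1/1088) = 630.5 Ω
R_th = 630.5 Ω
I_n = V_th/R_th = 3.455/630.5 = 0.005479 A, and R_n = R_th = 630.5 Ω

Final answer: I_n = 0.005479 A, R_n = 630.5 Ω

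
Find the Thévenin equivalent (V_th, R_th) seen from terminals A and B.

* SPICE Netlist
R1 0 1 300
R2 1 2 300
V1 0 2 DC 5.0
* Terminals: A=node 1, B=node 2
Step 1 — V_th is the open-circuit voltage V_A - V_B (nothing connected across the terminals).
Nodal analysis, taking node 2 as the 0 V reference.
Source V1 fixes V_0 = 5 V.
KCL at each unknown node (sum of currents leaving = 0; resistances in Ω):
  Node 1: (V_1 - 5)/300 + (V_1 - 0)/300 = 0
Collecting terms: 0.006667 × V_1 = 0.01667  =>  V_1 = 2.5 V
V_th = V_1 - V_2 = 2.5 - 0 = 2.5 V
Step 2 — R_th: zero the source — replace V1 by a short circuit (node 2 merges into node 0) — and find the resistance seen between A (node 1) and B (node 0).
Reduce the network between node 1 (A) and node 0 (B) by series/parallel combination:
  Rp1 = R1 ‖ R2 (parallel, both between nodes 0 and 1) = 1/(1/300 + 1/300) = 150 Ω
R_th = 150 Ω

Final answer: V_th = 2.5 V, R_th = 150 Ω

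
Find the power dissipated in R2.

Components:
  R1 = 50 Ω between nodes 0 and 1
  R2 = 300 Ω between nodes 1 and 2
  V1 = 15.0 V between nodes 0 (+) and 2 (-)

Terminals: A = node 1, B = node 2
Nodal analysis, taking node 2 as the 0 V reference.
Source V1 fixes V_0 = 15 V.
KCL at each unknown node (sum of currents leaving = 0; resistances in Ω):
  Node 1: (V_1 - 15)/50 + (V_1 - 0)/300 = 0
Collecting terms: 0.02333 × V_1 = 0.3  =>  V_1 = 12.86 V
I_R2 = (V_1 - V_2)/R2 = (12.86 - 0)/300 = 0.04286 A
P_R2 = I_R2² × R2 = (0.04286)² × 300 = 0.551 W

Final answer: 0.551 W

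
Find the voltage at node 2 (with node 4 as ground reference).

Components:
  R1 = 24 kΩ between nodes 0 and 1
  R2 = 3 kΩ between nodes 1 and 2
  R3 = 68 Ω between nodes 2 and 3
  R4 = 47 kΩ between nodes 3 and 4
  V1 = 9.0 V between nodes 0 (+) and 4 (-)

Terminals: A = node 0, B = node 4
Nodal analysis, taking node 4 as the 0 V reference.
Source V1 fixes V_0 = 9 V.
KCL at each unknown node (sum of currents leaving = 0; resistances in Ω):
  Node 1: (V_1 - 9)/24000 + (V_1 - V_2)/3000 = 0
  Node 2: (V_2 - V_1)/3000 + (V_2 - V_3)/68 = 0
  Node 3: (V_3 - V_2)/68 + (V_3 - 0)/47000 = 0
Collecting terms (coefficients in siemens):
  0.000375·V_1 - 0.0003333·V_2 = 0.000375
  0.01504·V_2 - 0.0003333·V_1 - 0.01471·V_3 = 0
  0.01473·V_3 - 0.01471·V_2 = 0
Solving these 3 simultaneous equations (Gaussian elimination) gives:
  V_1 = 6.084 V, V_2 = 5.719 V, V_3 = 5.711 V
The requested potential is V_2 = 5.719 V.

Final answer: V_2 = 5.719 V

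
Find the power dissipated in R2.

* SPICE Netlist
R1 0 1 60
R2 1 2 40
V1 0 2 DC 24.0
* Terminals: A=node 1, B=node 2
Nodal analysis, taking node 2 as the 0 V reference.
Source V1 fixes V_0 = 24 V.
KCL at each unknown node (sum of currents leaving = 0; resistances in Ω):
  Node 1: (V_1 - 24)/60 + (V_1 - 0)/40 = 0
Collecting terms: 0.04167 × V_1 = 0.4  =>  V_1 = 9.6 V
I_R2 = (V_1 - V_2)/R2 = (9.6 - 0)/40 = 0.24 A
P_R2 = I_R2² × R2 = (0.24)² × 40 = 2.304 W

Final answer: 2.304 W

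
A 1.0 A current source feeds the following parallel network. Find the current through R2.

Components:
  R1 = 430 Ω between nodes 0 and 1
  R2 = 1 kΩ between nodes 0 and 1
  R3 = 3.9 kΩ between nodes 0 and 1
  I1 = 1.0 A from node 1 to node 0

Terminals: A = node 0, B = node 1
All resistors sit directly between nodes 0 and 1, so they are in parallel and share one voltage V; the full source current 1 A splits among them.
1/R_par = 1/430 + 1/1000 + 1/3900 = 0.003582 S  =>  R_par = 279.2 Ω
V = I × R_par = 1 × 279.2 = 279.2 V
I_R2 = V/R2 = 279.2/1000 = 0.2792 A

Final answer: 0.2792 A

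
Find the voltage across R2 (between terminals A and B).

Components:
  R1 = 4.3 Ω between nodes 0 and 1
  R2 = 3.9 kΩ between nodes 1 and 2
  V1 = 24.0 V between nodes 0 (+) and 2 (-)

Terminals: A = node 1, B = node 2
R1 and R2 are in series across V1 (node 0 → node 1 → node 2), and the output A–B is taken across R2, so this is a voltage divider.
Series current: I = V1/(R1 + R2) = 24/(4.3 + 3900) = 24/3904 = 0.006147 A
V_R2 = I × R2 = V1 × R2/(R1 + R2) = 24 × 3900/3904 = 23.97 V

Final answer: 23.97 V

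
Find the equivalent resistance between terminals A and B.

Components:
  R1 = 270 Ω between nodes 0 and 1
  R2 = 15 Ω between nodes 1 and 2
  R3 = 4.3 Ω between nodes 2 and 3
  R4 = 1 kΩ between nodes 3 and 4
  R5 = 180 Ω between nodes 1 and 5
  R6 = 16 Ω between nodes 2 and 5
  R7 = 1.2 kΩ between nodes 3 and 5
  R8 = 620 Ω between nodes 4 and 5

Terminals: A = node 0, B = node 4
The network is not a plain series/parallel combination. Inject a 1 A test current into terminal A (node 0) and return it from terminal B (node 4); then R_eq = V_A / (1 A).
Nodal analysis, taking node 4 as the 0 V reference.
Current source I_test pushes 1 A into node 0 and draws it out of node 4.
KCL at each unknown node (sum of currents leaving = 0; resistances in Ω):
  Node 0: (V_0 - V_1)/270 - 1 = 0
  Node 1: (V_1 - V_0)/270 + (V_1 - V_2)/15 + (V_1 - V_5)/180 = 0
  Node 2: (V_2 - V_1)/15 + (V_2 - V_3)/4.3 + (V_2 - V_5)/16 = 0
  Node 3: (V_3 - V_2)/4.3 + (V_3 - 0)/1000 + (V_3 - V_5)/1200 = 0
  Node 5: (V_5 - V_1)/180 + (V_5 - V_2)/16 + (V_5 - V_3)/1200 + (V_5 - 0)/620 = 0
Collecting terms (coefficients in siemens):
  0.003704·V_0 - 0.003704·V_1 = 1
  0.07593·V_1 - 0.003704·V_0 - 0.06667·V_2 - 0.005556·V_5 = 0
  0.3617·V_2 - 0.06667·V_1 - 0.2326·V_3 - 0.0625·V_5 = 0
  0.2344·V_3 - 0.2326·V_2 - 0.0008333·V_5 = 0
  0.0705·V_5 - 0.005556·V_1 - 0.0625·V_2 - 0.0008333·V_3 = 0
Solving these 5 simultaneous equations (Gaussian elimination) gives:
  V_0 = 671.5 V, V_1 = 401.5 V, V_2 = 388.2 V, V_3 = 386.5 V
  V_5 = 380.4 V
R_eq = V_0 / 1 A = 671.5 Ω

Final answer: 671.5 Ω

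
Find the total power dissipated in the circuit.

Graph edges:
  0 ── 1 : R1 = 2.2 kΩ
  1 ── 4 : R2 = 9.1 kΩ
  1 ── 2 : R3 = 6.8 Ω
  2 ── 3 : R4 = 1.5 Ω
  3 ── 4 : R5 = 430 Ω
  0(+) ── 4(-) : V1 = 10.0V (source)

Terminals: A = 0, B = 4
Nodal analysis, taking node 4 as the 0 V reference.
Source V1 fixes V_0 = 10 V.
KCL at each unknown node (sum of currents leaving = 0; resistances in Ω):
  Node 1: (V_1 - 10)/2200 + (V_1 - 0)/9100 + (V_1 - V_2)/6.8 = 0
  Node 2: (V_2 - V_1)/6.8 + (V_2 - V_3)/1.5 = 0
  Node 3: (V_3 - V_2)/1.5 + (V_3 - 0)/430 = 0
Collecting terms (coefficients in siemens):
  0.1476·V_1 - 0.1471·V_2 = 0.004545
  0.8137·V_2 - 0.1471·V_1 - 0.6667·V_3 = 0
  0.669·V_3 - 0.6667·V_2 = 0
Solving these 3 simultaneous equations (Gaussian elimination) gives:
  V_1 = 1.597 V, V_2 = 1.572 V, V_3 = 1.567 V
Power in each resistor, P = (ΔV)²/R:
  P_R1 = (10 - 1.597)²/2200 = 0.03209 W
  P_R2 = (1.597 - 0)²/9100 = 0.0002803 W
  P_R3 = (1.597 - 1.572)²/6.8 = 0.00009029 W
  P_R4 = (1.572 - 1.567)²/1.5 = 0.00001992 W
  P_R5 = (1.567 - 0)²/430 = 0.00571 W
P_total = P_R1 + P_R2 + P_R3 + P_R4 + P_R5 = 0.03819 W

Final answer: 0.03819 W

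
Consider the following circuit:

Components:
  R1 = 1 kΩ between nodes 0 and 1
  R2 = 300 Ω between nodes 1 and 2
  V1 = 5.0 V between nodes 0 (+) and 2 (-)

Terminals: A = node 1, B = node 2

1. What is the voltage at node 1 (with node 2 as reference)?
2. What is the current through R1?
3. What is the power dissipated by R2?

Nodal analysis, taking node 2 as the 0 V reference.
Source V1 fixes V_0 = 5 V.
KCL at each unknown node (sum of currents leaving = 0; resistances in Ω):
  Node 1: (V_1 - 5)/1000 + (V_1 - 0)/300 = 0
Collecting terms: 0.004333 × V_1 = 0.005  =>  V_1 = 1.154 V
Part 1:
  Read off the nodal solution: V_1 = 1.154 V
Part 2:
  I_R1 = (V_0 - V_1)/R1 = (5 - 1.154)/1000 = 0.003846 A
  Magnitude: I_R1 = 0.003846 A
Part 3:
  I_R2 = (V_1 - V_2)/R2 = (1.154 - 0)/300 = 0.003846 A
  P_R2 = I_R2² × R2 = (0.003846)² × 300 = 0.004438 W

Final answers:
1. V_1 = 1.154 V
2. I_R1 = 0.003846 A
3. P_R2 = 0.004438 W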